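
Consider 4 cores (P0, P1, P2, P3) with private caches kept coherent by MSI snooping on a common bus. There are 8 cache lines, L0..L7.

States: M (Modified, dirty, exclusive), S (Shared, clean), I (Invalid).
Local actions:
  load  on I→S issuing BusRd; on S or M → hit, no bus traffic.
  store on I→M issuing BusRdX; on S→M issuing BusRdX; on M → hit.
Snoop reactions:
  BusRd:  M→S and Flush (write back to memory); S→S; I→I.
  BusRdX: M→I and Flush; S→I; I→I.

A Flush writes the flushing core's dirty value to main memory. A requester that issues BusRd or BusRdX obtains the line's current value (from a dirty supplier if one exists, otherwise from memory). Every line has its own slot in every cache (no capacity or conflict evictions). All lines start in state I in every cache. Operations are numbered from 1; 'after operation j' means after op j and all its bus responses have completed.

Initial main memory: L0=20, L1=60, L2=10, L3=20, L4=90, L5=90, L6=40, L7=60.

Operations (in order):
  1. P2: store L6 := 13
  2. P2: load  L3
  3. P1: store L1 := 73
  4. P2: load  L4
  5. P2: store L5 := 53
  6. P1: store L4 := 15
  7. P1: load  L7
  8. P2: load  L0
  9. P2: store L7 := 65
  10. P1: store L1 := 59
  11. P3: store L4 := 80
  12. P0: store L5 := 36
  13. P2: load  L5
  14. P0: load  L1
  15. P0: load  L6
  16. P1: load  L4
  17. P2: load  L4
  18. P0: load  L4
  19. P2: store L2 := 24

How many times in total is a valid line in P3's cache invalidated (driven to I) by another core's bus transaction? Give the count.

invalidations = 0

1. P2: store L6 := 13  bus=[BusRdX]  L6: P0=I P1=I P2=M P3=I  mem[L6]=40
2. P2: load  L3  bus=[BusRd]  L3: P0=I P1=I P2=S P3=I  mem[L3]=20
3. P1: store L1 := 73  bus=[BusRdX]  L1: P0=I P1=M P2=I P3=I  mem[L1]=60
4. P2: load  L4  bus=[BusRd]  L4: P0=I P1=I P2=S P3=I  mem[L4]=90
5. P2: store L5 := 53  bus=[BusRdX]  L5: P0=I P1=I P2=M P3=I  mem[L5]=90
6. P1: store L4 := 15  bus=[BusRdX]  L4: P0=I P1=M P2=I P3=I  mem[L4]=90
7. P1: load  L7  bus=[BusRd]  L7: P0=I P1=S P2=I P3=I  mem[L7]=60
8. P2: load  L0  bus=[BusRd]  L0: P0=I P1=I P2=S P3=I  mem[L0]=20
9. P2: store L7 := 65  bus=[BusRdX]  L7: P0=I P1=I P2=M P3=I  mem[L7]=60
10. P1: store L1 := 59  bus=[-]  L1: P0=I P1=M P2=I P3=I  mem[L1]=60
11. P3: store L4 := 80  bus=[BusRdX,Flush]  L4: P0=I P1=I P2=I P3=M  mem[L4]=15
12. P0: store L5 := 36  bus=[BusRdX,Flush]  L5: P0=M P1=I P2=I P3=I  mem[L5]=53
13. P2: load  L5  bus=[BusRd,Flush]  L5: P0=S P1=I P2=S P3=I  mem[L5]=36
14. P0: load  L1  bus=[BusRd,Flush]  L1: P0=S P1=S P2=I P3=I  mem[L1]=59
15. P0: load  L6  bus=[BusRd,Flush]  L6: P0=S P1=I P2=S P3=I  mem[L6]=13
16. P1: load  L4  bus=[BusRd,Flush]  L4: P0=I P1=S P2=I P3=S  mem[L4]=80
17. P2: load  L4  bus=[BusRd]  L4: P0=I P1=S P2=S P3=S  mem[L4]=80
18. P0: load  L4  bus=[BusRd]  L4: P0=S P1=S P2=S P3=S  mem[L4]=80
19. P2: store L2 := 24  bus=[BusRdX]  L2: P0=I P1=I P2=M P3=I  mem[L2]=10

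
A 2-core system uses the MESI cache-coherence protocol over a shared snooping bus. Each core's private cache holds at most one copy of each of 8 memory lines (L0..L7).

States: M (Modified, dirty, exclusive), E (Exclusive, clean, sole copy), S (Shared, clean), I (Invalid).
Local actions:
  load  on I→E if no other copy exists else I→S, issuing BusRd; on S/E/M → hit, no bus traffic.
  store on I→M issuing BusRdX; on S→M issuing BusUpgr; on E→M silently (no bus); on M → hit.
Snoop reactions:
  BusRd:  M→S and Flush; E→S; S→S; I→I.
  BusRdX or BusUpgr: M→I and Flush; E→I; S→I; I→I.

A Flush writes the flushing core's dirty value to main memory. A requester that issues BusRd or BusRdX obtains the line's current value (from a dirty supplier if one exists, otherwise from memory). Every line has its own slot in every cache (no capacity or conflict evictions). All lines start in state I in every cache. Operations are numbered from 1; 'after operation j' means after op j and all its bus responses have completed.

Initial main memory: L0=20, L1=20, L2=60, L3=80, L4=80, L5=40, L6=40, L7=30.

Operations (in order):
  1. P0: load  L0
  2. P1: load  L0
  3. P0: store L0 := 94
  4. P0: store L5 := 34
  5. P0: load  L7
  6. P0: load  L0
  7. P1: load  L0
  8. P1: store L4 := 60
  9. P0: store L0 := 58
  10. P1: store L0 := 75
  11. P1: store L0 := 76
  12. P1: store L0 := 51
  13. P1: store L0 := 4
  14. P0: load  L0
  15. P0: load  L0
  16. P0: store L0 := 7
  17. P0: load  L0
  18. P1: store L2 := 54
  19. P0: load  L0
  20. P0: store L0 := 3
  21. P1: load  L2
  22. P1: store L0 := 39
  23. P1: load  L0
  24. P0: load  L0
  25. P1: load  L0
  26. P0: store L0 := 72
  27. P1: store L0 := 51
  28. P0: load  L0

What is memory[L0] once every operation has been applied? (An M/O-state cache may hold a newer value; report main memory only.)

memory[L0] = 51

1. P0: load  L0  bus=[BusRd]  L0: P0=E P1=I  mem[L0]=20
2. P1: load  L0  bus=[BusRd]  L0: P0=S P1=S  mem[L0]=20
3. P0: store L0 := 94  bus=[BusUpgr]  L0: P0=M P1=I  mem[L0]=20
4. P0: store L5 := 34  bus=[BusRdX]  L5: P0=M P1=I  mem[L5]=40
5. P0: load  L7  bus=[BusRd]  L7: P0=E P1=I  mem[L7]=30
6. P0: load  L0  bus=[-]  L0: P0=M P1=I  mem[L0]=20
7. P1: load  L0  bus=[BusRd,Flush]  L0: P0=S P1=S  mem[L0]=94
8. P1: store L4 := 60  bus=[BusRdX]  L4: P0=I P1=M  mem[L4]=80
9. P0: store L0 := 58  bus=[BusUpgr]  L0: P0=M P1=I  mem[L0]=94
10. P1: store L0 := 75  bus=[BusRdX,Flush]  L0: P0=I P1=M  mem[L0]=58
11. P1: store L0 := 76  bus=[-]  L0: P0=I P1=M  mem[L0]=58
12. P1: store L0 := 51  bus=[-]  L0: P0=I P1=M  mem[L0]=58
13. P1: store L0 := 4  bus=[-]  L0: P0=I P1=M  mem[L0]=58
14. P0: load  L0  bus=[BusRd,Flush]  L0: P0=S P1=S  mem[L0]=4
15. P0: load  L0  bus=[-]  L0: P0=S P1=S  mem[L0]=4
16. P0: store L0 := 7  bus=[BusUpgr]  L0: P0=M P1=I  mem[L0]=4
17. P0: load  L0  bus=[-]  L0: P0=M P1=I  mem[L0]=4
18. P1: store L2 := 54  bus=[BusRdX]  L2: P0=I P1=M  mem[L2]=60
19. P0: load  L0  bus=[-]  L0: P0=M P1=I  mem[L0]=4
20. P0: store L0 := 3  bus=[-]  L0: P0=M P1=I  mem[L0]=4
21. P1: load  L2  bus=[-]  L2: P0=I P1=M  mem[L2]=60
22. P1: store L0 := 39  bus=[BusRdX,Flush]  L0: P0=I P1=M  mem[L0]=3
23. P1: load  L0  bus=[-]  L0: P0=I P1=M  mem[L0]=3
24. P0: load  L0  bus=[BusRd,Flush]  L0: P0=S P1=S  mem[L0]=39
25. P1: load  L0  bus=[-]  L0: P0=S P1=S  mem[L0]=39
26. P0: store L0 := 72  bus=[BusUpgr]  L0: P0=M P1=I  mem[L0]=39
27. P1: store L0 := 51  bus=[BusRdX,Flush]  L0: P0=I P1=M  mem[L0]=72
28. P0: load  L0  bus=[BusRd,Flush]  L0: P0=S P1=S  mem[L0]=51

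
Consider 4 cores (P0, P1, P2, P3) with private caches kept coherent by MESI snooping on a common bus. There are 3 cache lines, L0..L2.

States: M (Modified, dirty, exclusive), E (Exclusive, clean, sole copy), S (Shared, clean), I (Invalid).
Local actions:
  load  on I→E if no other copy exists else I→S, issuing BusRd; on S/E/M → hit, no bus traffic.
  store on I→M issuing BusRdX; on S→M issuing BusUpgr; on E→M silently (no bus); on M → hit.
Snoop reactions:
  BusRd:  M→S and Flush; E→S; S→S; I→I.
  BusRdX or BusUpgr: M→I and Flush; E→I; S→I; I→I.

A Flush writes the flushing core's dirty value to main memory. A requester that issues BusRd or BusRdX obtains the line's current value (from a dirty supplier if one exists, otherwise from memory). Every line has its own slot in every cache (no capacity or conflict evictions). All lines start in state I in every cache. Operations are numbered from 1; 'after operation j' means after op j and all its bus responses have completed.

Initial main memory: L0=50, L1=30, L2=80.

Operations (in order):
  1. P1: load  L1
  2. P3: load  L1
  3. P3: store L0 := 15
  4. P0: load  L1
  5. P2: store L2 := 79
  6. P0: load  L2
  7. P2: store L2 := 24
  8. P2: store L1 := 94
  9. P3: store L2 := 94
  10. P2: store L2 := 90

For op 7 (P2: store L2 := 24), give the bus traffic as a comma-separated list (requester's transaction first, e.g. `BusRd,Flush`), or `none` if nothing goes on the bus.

[1] P1: load  L1 | P0:I, P1:E(30), P2:I, P3:I | bus: BusRd
[2] P3: load  L1 | P0:I, P1:S(30), P2:I, P3:S(30) | bus: BusRd
[3] P3: store L0 := 15 | P0:I, P1:I, P2:I, P3:M(15) | bus: BusRdX
[4] P0: load  L1 | P0:S(30), P1:S(30), P2:I, P3:S(30) | bus: BusRd
[5] P2: store L2 := 79 | P0:I, P1:I, P2:M(79), P3:I | bus: BusRdX
[6] P0: load  L2 | P0:S(79), P1:I, P2:S(79), P3:I | bus: BusRd,Flush
[7] P2: store L2 := 24 | P0:I, P1:I, P2:M(24), P3:I | bus: BusUpgr
[8] P2: store L1 := 94 | P0:I, P1:I, P2:M(94), P3:I | bus: BusRdX
[9] P3: store L2 := 94 | P0:I, P1:I, P2:I, P3:M(94) | bus: BusRdX,Flush
[10] P2: store L2 := 90 | P0:I, P1:I, P2:M(90), P3:I | bus: BusRdX,Flush

bus = BusUpgr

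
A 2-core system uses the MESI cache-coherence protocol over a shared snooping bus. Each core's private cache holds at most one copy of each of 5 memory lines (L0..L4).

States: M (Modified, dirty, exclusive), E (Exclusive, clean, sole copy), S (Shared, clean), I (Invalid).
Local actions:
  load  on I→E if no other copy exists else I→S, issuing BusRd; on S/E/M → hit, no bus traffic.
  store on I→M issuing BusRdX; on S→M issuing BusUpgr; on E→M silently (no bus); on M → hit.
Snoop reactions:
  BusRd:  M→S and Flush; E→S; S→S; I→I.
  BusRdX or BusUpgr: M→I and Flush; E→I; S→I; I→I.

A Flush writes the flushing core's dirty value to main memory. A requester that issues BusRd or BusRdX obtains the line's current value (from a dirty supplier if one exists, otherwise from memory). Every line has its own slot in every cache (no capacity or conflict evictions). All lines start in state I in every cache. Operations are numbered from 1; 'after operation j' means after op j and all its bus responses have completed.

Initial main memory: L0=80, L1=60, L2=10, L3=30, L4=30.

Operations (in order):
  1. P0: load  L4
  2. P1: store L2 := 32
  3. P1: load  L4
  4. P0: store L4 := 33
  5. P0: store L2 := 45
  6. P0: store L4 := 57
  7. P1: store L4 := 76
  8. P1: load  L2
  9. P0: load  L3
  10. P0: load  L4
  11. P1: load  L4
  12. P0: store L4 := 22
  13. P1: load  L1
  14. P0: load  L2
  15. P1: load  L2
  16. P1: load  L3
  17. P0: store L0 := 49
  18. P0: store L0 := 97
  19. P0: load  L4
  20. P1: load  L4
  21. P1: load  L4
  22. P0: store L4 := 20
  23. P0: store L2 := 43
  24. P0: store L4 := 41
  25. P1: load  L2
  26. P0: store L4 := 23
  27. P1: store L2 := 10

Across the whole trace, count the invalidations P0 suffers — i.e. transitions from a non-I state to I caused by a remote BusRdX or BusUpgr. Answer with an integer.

[1] P0: load  L4 | P0:E(30), P1:I | bus: BusRd
[2] P1: store L2 := 32 | P0:I, P1:M(32) | bus: BusRdX
[3] P1: load  L4 | P0:S(30), P1:S(30) | bus: BusRd
[4] P0: store L4 := 33 | P0:M(33), P1:I | bus: BusUpgr
[5] P0: store L2 := 45 | P0:M(45), P1:I | bus: BusRdX,Flush
[6] P0: store L4 := 57 | P0:M(57), P1:I | bus: none
[7] P1: store L4 := 76 | P0:I, P1:M(76) | bus: BusRdX,Flush
[8] P1: load  L2 | P0:S(45), P1:S(45) | bus: BusRd,Flush
[9] P0: load  L3 | P0:E(30), P1:I | bus: BusRd
[10] P0: load  L4 | P0:S(76), P1:S(76) | bus: BusRd,Flush
[11] P1: load  L4 | P0:S(76), P1:S(76) | bus: none
[12] P0: store L4 := 22 | P0:M(22), P1:I | bus: BusUpgr
[13] P1: load  L1 | P0:I, P1:E(60) | bus: BusRd
[14] P0: load  L2 | P0:S(45), P1:S(45) | bus: none
[15] P1: load  L2 | P0:S(45), P1:S(45) | bus: none
[16] P1: load  L3 | P0:S(30), P1:S(30) | bus: BusRd
[17] P0: store L0 := 49 | P0:M(49), P1:I | bus: BusRdX
[18] P0: store L0 := 97 | P0:M(97), P1:I | bus: none
[19] P0: load  L4 | P0:M(22), P1:I | bus: none
[20] P1: load  L4 | P0:S(22), P1:S(22) | bus: BusRd,Flush
[21] P1: load  L4 | P0:S(22), P1:S(22) | bus: none
[22] P0: store L4 := 20 | P0:M(20), P1:I | bus: BusUpgr
[23] P0: store L2 := 43 | P0:M(43), P1:I | bus: BusUpgr
[24] P0: store L4 := 41 | P0:M(41), P1:I | bus: none
[25] P1: load  L2 | P0:S(43), P1:S(43) | bus: BusRd,Flush
[26] P0: store L4 := 23 | P0:M(23), P1:I | bus: none
[27] P1: store L2 := 10 | P0:I, P1:M(10) | bus: BusUpgr

invalidations = 2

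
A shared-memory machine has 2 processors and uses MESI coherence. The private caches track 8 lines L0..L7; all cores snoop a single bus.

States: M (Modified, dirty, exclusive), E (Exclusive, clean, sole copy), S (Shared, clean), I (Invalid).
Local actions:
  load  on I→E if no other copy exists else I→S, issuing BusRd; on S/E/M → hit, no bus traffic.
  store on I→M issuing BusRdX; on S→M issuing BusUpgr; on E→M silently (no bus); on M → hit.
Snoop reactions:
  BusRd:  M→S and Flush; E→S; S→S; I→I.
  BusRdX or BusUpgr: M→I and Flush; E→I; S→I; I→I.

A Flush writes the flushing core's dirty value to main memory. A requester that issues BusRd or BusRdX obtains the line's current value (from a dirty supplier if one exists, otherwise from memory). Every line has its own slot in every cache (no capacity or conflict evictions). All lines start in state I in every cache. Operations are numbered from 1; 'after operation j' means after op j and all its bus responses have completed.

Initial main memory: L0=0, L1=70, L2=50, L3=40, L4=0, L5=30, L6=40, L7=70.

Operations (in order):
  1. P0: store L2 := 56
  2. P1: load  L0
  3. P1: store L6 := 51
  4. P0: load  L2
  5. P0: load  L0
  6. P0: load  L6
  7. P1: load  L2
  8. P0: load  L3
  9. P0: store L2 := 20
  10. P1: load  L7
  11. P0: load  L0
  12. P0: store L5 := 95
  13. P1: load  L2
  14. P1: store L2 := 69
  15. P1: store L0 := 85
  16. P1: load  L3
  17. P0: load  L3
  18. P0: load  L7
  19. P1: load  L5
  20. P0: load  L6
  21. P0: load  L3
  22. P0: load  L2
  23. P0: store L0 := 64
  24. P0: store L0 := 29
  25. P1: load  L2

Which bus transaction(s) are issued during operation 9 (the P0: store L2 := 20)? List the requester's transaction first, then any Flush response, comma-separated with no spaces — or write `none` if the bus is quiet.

bus = BusUpgr

step 1: P0: store L2 := 56  ⟶  MI  (L2)  txn=BusRdX  M[L2]=50
step 2: P1: load  L0  ⟶  IE  (L0)  txn=BusRd  M[L0]=0
step 3: P1: store L6 := 51  ⟶  IM  (L6)  txn=BusRdX  M[L6]=40
step 4: P0: load  L2  ⟶  MI  (L2)  txn=∅  M[L2]=50
step 5: P0: load  L0  ⟶  SS  (L0)  txn=BusRd  M[L0]=0
step 6: P0: load  L6  ⟶  SS  (L6)  txn=BusRd+Flush  M[L6]=51
step 7: P1: load  L2  ⟶  SS  (L2)  txn=BusRd+Flush  M[L2]=56
step 8: P0: load  L3  ⟶  EI  (L3)  txn=BusRd  M[L3]=40
step 9: P0: store L2 := 20  ⟶  MI  (L2)  txn=BusUpgr  M[L2]=56
step 10: P1: load  L7  ⟶  IE  (L7)  txn=BusRd  M[L7]=70
step 11: P0: load  L0  ⟶  SS  (L0)  txn=∅  M[L0]=0
step 12: P0: store L5 := 95  ⟶  MI  (L5)  txn=BusRdX  M[L5]=30
step 13: P1: load  L2  ⟶  SS  (L2)  txn=BusRd+Flush  M[L2]=20
step 14: P1: store L2 := 69  ⟶  IM  (L2)  txn=BusUpgr  M[L2]=20
step 15: P1: store L0 := 85  ⟶  IM  (L0)  txn=BusUpgr  M[L0]=0
step 16: P1: load  L3  ⟶  SS  (L3)  txn=BusRd  M[L3]=40
step 17: P0: load  L3  ⟶  SS  (L3)  txn=∅  M[L3]=40
step 18: P0: load  L7  ⟶  SS  (L7)  txn=BusRd  M[L7]=70
step 19: P1: load  L5  ⟶  SS  (L5)  txn=BusRd+Flush  M[L5]=95
step 20: P0: load  L6  ⟶  SS  (L6)  txn=∅  M[L6]=51
step 21: P0: load  L3  ⟶  SS  (L3)  txn=∅  M[L3]=40
step 22: P0: load  L2  ⟶  SS  (L2)  txn=BusRd+Flush  M[L2]=69
step 23: P0: store L0 := 64  ⟶  MI  (L0)  txn=BusRdX+Flush  M[L0]=85
step 24: P0: store L0 := 29  ⟶  MI  (L0)  txn=∅  M[L0]=85
step 25: P1: load  L2  ⟶  SS  (L2)  txn=∅  M[L2]=69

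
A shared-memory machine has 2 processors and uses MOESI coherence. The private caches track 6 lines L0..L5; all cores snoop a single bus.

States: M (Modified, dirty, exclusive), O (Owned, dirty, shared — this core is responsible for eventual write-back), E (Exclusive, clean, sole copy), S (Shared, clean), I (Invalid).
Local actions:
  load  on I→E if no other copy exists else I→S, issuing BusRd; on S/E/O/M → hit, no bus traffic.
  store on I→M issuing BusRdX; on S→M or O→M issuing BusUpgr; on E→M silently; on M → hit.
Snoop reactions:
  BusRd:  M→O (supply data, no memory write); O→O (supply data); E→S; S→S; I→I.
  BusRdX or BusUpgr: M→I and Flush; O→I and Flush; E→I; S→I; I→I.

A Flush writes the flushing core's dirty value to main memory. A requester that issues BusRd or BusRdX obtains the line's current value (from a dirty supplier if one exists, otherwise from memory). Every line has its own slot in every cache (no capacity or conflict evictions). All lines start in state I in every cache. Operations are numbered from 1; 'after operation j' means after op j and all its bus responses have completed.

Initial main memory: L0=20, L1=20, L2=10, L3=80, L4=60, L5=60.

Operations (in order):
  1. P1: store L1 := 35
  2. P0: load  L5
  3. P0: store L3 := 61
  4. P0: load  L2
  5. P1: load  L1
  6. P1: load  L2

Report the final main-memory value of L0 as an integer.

memory[L0] = 20

[1] P1: store L1 := 35 | P0:I, P1:M(35) | bus: BusRdX
[2] P0: load  L5 | P0:E(60), P1:I | bus: BusRd
[3] P0: store L3 := 61 | P0:M(61), P1:I | bus: BusRdX
[4] P0: load  L2 | P0:E(10), P1:I | bus: BusRd
[5] P1: load  L1 | P0:I, P1:M(35) | bus: none
[6] P1: load  L2 | P0:S(10), P1:S(10) | bus: BusRd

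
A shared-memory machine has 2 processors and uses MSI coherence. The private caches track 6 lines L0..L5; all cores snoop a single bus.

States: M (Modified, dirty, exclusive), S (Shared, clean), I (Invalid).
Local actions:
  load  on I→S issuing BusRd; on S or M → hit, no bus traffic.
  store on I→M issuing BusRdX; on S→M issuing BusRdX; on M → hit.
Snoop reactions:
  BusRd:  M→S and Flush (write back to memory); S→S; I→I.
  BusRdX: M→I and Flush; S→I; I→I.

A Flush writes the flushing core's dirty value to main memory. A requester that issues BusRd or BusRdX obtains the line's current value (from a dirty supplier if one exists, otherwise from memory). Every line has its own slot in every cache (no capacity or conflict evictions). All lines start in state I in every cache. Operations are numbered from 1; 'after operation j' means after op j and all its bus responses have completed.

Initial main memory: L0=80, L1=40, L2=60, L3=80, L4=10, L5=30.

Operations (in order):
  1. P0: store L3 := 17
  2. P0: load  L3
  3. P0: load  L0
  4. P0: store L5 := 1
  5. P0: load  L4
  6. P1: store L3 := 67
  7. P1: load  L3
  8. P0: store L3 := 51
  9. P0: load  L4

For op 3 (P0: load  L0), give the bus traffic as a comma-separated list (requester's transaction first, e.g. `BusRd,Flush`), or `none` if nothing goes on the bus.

1. P0: store L3 := 17  bus=[BusRdX]  L3: P0=M P1=I  mem[L3]=80
2. P0: load  L3  bus=[-]  L3: P0=M P1=I  mem[L3]=80
3. P0: load  L0  bus=[BusRd]  L0: P0=S P1=I  mem[L0]=80
4. P0: store L5 := 1  bus=[BusRdX]  L5: P0=M P1=I  mem[L5]=30
5. P0: load  L4  bus=[BusRd]  L4: P0=S P1=I  mem[L4]=10
6. P1: store L3 := 67  bus=[BusRdX,Flush]  L3: P0=I P1=M  mem[L3]=17
7. P1: load  L3  bus=[-]  L3: P0=I P1=M  mem[L3]=17
8. P0: store L3 := 51  bus=[BusRdX,Flush]  L3: P0=M P1=I  mem[L3]=67
9. P0: load  L4  bus=[-]  L4: P0=S P1=I  mem[L4]=10

bus = BusRd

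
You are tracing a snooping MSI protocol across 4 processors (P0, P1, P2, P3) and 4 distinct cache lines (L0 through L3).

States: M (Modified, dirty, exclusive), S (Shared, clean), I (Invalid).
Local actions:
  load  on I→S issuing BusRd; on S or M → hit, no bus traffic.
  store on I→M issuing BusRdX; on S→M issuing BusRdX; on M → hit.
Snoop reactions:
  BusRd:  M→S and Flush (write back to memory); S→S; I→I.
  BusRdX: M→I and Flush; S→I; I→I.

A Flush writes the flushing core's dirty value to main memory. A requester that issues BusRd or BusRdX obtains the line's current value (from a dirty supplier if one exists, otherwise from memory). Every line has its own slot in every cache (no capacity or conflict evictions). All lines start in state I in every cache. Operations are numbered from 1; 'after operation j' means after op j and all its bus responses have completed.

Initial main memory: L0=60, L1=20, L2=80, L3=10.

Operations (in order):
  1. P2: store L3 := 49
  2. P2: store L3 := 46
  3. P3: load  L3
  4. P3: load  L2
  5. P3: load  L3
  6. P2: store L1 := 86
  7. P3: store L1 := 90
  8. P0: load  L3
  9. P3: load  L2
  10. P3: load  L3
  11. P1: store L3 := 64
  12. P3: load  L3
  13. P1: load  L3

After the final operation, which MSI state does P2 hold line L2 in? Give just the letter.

1. P2: store L3 := 49  bus=[BusRdX]  L3: P0=I P1=I P2=M P3=I  mem[L3]=10
2. P2: store L3 := 46  bus=[-]  L3: P0=I P1=I P2=M P3=I  mem[L3]=10
3. P3: load  L3  bus=[BusRd,Flush]  L3: P0=I P1=I P2=S P3=S  mem[L3]=46
4. P3: load  L2  bus=[BusRd]  L2: P0=I P1=I P2=I P3=S  mem[L2]=80
5. P3: load  L3  bus=[-]  L3: P0=I P1=I P2=S P3=S  mem[L3]=46
6. P2: store L1 := 86  bus=[BusRdX]  L1: P0=I P1=I P2=M P3=I  mem[L1]=20
7. P3: store L1 := 90  bus=[BusRdX,Flush]  L1: P0=I P1=I P2=I P3=M  mem[L1]=86
8. P0: load  L3  bus=[BusRd]  L3: P0=S P1=I P2=S P3=S  mem[L3]=46
9. P3: load  L2  bus=[-]  L2: P0=I P1=I P2=I P3=S  mem[L2]=80
10. P3: load  L3  bus=[-]  L3: P0=S P1=I P2=S P3=S  mem[L3]=46
11. P1: store L3 := 64  bus=[BusRdX]  L3: P0=I P1=M P2=I P3=I  mem[L3]=46
12. P3: load  L3  bus=[BusRd,Flush]  L3: P0=I P1=S P2=I P3=S  mem[L3]=64
13. P1: load  L3  bus=[-]  L3: P0=I P1=S P2=I P3=S  mem[L3]=64

state = I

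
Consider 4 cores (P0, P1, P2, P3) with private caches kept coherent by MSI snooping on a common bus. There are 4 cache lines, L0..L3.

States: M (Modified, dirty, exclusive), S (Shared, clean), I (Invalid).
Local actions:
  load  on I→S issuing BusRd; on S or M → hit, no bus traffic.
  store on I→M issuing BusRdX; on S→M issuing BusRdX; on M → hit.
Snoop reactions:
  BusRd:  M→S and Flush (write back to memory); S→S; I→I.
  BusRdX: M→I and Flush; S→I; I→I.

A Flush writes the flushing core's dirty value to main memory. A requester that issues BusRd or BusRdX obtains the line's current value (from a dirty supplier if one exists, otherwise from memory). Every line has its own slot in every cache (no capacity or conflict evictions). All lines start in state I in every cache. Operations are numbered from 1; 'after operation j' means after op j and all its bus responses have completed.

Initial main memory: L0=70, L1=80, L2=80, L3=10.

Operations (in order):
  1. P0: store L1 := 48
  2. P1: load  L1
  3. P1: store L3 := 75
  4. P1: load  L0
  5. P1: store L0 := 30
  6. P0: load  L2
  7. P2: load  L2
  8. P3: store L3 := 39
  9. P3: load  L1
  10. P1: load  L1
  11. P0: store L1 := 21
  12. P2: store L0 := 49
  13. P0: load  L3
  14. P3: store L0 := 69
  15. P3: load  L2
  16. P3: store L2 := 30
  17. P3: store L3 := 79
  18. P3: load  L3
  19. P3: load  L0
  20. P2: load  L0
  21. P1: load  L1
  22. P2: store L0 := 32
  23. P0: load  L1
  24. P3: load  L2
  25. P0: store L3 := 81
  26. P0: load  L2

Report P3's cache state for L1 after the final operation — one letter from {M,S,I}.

state = I

1. P0: store L1 := 48  bus=[BusRdX]  L1: P0=M P1=I P2=I P3=I  mem[L1]=80
2. P1: load  L1  bus=[BusRd,Flush]  L1: P0=S P1=S P2=I P3=I  mem[L1]=48
3. P1: store L3 := 75  bus=[BusRdX]  L3: P0=I P1=M P2=I P3=I  mem[L3]=10
4. P1: load  L0  bus=[BusRd]  L0: P0=I P1=S P2=I P3=I  mem[L0]=70
5. P1: store L0 := 30  bus=[BusRdX]  L0: P0=I P1=M P2=I P3=I  mem[L0]=70
6. P0: load  L2  bus=[BusRd]  L2: P0=S P1=I P2=I P3=I  mem[L2]=80
7. P2: load  L2  bus=[BusRd]  L2: P0=S P1=I P2=S P3=I  mem[L2]=80
8. P3: store L3 := 39  bus=[BusRdX,Flush]  L3: P0=I P1=I P2=I P3=M  mem[L3]=75
9. P3: load  L1  bus=[BusRd]  L1: P0=S P1=S P2=I P3=S  mem[L1]=48
10. P1: load  L1  bus=[-]  L1: P0=S P1=S P2=I P3=S  mem[L1]=48
11. P0: store L1 := 21  bus=[BusRdX]  L1: P0=M P1=I P2=I P3=I  mem[L1]=48
12. P2: store L0 := 49  bus=[BusRdX,Flush]  L0: P0=I P1=I P2=M P3=I  mem[L0]=30
13. P0: load  L3  bus=[BusRd,Flush]  L3: P0=S P1=I P2=I P3=S  mem[L3]=39
14. P3: store L0 := 69  bus=[BusRdX,Flush]  L0: P0=I P1=I P2=I P3=M  mem[L0]=49
15. P3: load  L2  bus=[BusRd]  L2: P0=S P1=I P2=S P3=S  mem[L2]=80
16. P3: store L2 := 30  bus=[BusRdX]  L2: P0=I P1=I P2=I P3=M  mem[L2]=80
17. P3: store L3 := 79  bus=[BusRdX]  L3: P0=I P1=I P2=I P3=M  mem[L3]=39
18. P3: load  L3  bus=[-]  L3: P0=I P1=I P2=I P3=M  mem[L3]=39
19. P3: load  L0  bus=[-]  L0: P0=I P1=I P2=I P3=M  mem[L0]=49
20. P2: load  L0  bus=[BusRd,Flush]  L0: P0=I P1=I P2=S P3=S  mem[L0]=69
21. P1: load  L1  bus=[BusRd,Flush]  L1: P0=S P1=S P2=I P3=I  mem[L1]=21
22. P2: store L0 := 32  bus=[BusRdX]  L0: P0=I P1=I P2=M P3=I  mem[L0]=69
23. P0: load  L1  bus=[-]  L1: P0=S P1=S P2=I P3=I  mem[L1]=21
24. P3: load  L2  bus=[-]  L2: P0=I P1=I P2=I P3=M  mem[L2]=80
25. P0: store L3 := 81  bus=[BusRdX,Flush]  L3: P0=M P1=I P2=I P3=I  mem[L3]=79
26. P0: load  L2  bus=[BusRd,Flush]  L2: P0=S P1=I P2=I P3=S  mem[L2]=30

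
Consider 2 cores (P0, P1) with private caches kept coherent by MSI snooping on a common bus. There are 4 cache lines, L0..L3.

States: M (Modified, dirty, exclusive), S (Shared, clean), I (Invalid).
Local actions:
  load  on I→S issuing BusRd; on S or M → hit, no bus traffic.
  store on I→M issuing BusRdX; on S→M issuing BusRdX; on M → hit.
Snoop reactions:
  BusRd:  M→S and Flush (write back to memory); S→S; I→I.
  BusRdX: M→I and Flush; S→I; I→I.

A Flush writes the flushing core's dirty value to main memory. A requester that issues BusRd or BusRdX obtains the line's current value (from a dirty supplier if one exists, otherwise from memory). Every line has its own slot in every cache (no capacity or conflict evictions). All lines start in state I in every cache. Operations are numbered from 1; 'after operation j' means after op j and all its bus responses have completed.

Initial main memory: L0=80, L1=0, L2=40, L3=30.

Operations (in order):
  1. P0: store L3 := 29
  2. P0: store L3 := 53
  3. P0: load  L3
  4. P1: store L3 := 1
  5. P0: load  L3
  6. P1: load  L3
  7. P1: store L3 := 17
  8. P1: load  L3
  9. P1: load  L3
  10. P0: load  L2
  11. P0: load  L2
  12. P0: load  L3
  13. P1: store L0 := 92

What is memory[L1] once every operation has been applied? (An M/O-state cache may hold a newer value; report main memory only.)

  op1 P0: store L3 := 29 → M/I on L3; bus BusRdX; mem=30
  op2 P0: store L3 := 53 → M/I on L3; bus (none); mem=30
  op3 P0: load  L3 → M/I on L3; bus (none); mem=30
  op4 P1: store L3 := 1 → I/M on L3; bus BusRdX Flush; mem=53
  op5 P0: load  L3 → S/S on L3; bus BusRd Flush; mem=1
  op6 P1: load  L3 → S/S on L3; bus (none); mem=1
  op7 P1: store L3 := 17 → I/M on L3; bus BusRdX; mem=1
  op8 P1: load  L3 → I/M on L3; bus (none); mem=1
  op9 P1: load  L3 → I/M on L3; bus (none); mem=1
  op10 P0: load  L2 → S/I on L2; bus BusRd; mem=40
  op11 P0: load  L2 → S/I on L2; bus (none); mem=40
  op12 P0: load  L3 → S/S on L3; bus BusRd Flush; mem=17
  op13 P1: store L0 := 92 → I/M on L0; bus BusRdX; mem=80

memory[L1] = 0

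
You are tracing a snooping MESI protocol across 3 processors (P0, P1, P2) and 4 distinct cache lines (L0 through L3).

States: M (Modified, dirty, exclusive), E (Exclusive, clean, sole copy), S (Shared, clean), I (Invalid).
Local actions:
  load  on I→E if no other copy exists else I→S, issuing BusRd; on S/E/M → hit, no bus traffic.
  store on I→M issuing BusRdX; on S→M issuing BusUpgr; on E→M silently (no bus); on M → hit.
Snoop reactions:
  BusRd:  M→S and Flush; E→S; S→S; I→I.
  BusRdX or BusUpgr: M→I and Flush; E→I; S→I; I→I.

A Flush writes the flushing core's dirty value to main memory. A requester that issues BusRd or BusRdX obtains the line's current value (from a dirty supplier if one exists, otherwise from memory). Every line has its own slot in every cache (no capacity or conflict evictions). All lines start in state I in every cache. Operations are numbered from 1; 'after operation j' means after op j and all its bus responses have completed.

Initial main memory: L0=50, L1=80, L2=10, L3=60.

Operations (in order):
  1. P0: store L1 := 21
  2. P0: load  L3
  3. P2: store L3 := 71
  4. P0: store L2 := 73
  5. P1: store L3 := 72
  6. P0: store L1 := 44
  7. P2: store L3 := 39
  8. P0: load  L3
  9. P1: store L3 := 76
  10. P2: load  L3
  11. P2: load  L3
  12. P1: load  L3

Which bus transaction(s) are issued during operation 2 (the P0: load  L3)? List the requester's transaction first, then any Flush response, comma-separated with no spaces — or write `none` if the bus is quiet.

  op1 P0: store L1 := 21 → M/I/I on L1; bus BusRdX; mem=80
  op2 P0: load  L3 → E/I/I on L3; bus BusRd; mem=60
  op3 P2: store L3 := 71 → I/I/M on L3; bus BusRdX; mem=60
  op4 P0: store L2 := 73 → M/I/I on L2; bus BusRdX; mem=10
  op5 P1: store L3 := 72 → I/M/I on L3; bus BusRdX Flush; mem=71
  op6 P0: store L1 := 44 → M/I/I on L1; bus (none); mem=80
  op7 P2: store L3 := 39 → I/I/M on L3; bus BusRdX Flush; mem=72
  op8 P0: load  L3 → S/I/S on L3; bus BusRd Flush; mem=39
  op9 P1: store L3 := 76 → I/M/I on L3; bus BusRdX; mem=39
  op10 P2: load  L3 → I/S/S on L3; bus BusRd Flush; mem=76
  op11 P2: load  L3 → I/S/S on L3; bus (none); mem=76
  op12 P1: load  L3 → I/S/S on L3; bus (none); mem=76

bus = BusRd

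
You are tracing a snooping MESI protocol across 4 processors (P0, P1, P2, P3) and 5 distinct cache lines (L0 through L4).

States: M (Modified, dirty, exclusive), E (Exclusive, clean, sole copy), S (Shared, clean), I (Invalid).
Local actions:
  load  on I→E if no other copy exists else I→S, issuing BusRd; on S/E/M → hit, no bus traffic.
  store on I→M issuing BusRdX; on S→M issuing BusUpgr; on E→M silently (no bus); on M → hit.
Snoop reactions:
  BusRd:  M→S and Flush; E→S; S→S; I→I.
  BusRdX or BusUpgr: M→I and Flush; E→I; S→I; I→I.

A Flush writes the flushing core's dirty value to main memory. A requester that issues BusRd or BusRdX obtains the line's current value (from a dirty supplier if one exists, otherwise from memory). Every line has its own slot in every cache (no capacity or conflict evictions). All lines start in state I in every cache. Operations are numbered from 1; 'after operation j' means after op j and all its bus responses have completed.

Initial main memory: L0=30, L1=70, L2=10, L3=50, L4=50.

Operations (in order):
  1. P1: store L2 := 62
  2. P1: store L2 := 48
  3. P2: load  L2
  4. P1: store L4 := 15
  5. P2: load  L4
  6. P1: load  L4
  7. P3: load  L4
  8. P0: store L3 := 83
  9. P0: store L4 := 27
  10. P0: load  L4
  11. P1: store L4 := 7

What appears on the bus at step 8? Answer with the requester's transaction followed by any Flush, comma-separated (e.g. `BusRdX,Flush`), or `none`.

bus = BusRdX

[1] P1: store L2 := 62 | P0:I, P1:M(62), P2:I, P3:I | bus: BusRdX
[2] P1: store L2 := 48 | P0:I, P1:M(48), P2:I, P3:I | bus: none
[3] P2: load  L2 | P0:I, P1:S(48), P2:S(48), P3:I | bus: BusRd,Flush
[4] P1: store L4 := 15 | P0:I, P1:M(15), P2:I, P3:I | bus: BusRdX
[5] P2: load  L4 | P0:I, P1:S(15), P2:S(15), P3:I | bus: BusRd,Flush
[6] P1: load  L4 | P0:I, P1:S(15), P2:S(15), P3:I | bus: none
[7] P3: load  L4 | P0:I, P1:S(15), P2:S(15), P3:S(15) | bus: BusRd
[8] P0: store L3 := 83 | P0:M(83), P1:I, P2:I, P3:I | bus: BusRdX
[9] P0: store L4 := 27 | P0:M(27), P1:I, P2:I, P3:I | bus: BusRdX
[10] P0: load  L4 | P0:M(27), P1:I, P2:I, P3:I | bus: none
[11] P1: store L4 := 7 | P0:I, P1:M(7), P2:I, P3:I | bus: BusRdX,Flush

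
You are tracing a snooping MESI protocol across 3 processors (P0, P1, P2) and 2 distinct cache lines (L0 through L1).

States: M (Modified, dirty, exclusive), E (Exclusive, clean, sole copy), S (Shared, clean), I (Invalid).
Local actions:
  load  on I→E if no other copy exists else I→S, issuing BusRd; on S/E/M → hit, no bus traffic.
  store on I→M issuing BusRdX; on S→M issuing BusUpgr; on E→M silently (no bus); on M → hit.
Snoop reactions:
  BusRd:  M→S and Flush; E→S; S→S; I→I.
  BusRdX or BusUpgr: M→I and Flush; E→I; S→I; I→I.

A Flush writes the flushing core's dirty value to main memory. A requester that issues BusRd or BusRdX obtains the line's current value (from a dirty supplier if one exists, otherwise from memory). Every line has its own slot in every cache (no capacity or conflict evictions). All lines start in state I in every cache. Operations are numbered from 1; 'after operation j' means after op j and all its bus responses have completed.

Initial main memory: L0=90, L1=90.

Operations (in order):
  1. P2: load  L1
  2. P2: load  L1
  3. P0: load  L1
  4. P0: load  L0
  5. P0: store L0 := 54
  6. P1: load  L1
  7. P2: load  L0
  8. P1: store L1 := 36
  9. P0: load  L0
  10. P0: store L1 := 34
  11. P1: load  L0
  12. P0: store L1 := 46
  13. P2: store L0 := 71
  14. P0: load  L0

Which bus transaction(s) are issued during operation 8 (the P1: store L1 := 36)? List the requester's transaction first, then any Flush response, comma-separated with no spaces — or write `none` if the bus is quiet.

bus = BusUpgr

  op1 P2: load  L1 → I/I/E on L1; bus BusRd; mem=90
  op2 P2: load  L1 → I/I/E on L1; bus (none); mem=90
  op3 P0: load  L1 → S/I/S on L1; bus BusRd; mem=90
  op4 P0: load  L0 → E/I/I on L0; bus BusRd; mem=90
  op5 P0: store L0 := 54 → M/I/I on L0; bus (none); mem=90
  op6 P1: load  L1 → S/S/S on L1; bus BusRd; mem=90
  op7 P2: load  L0 → S/I/S on L0; bus BusRd Flush; mem=54
  op8 P1: store L1 := 36 → I/M/I on L1; bus BusUpgr; mem=90
  op9 P0: load  L0 → S/I/S on L0; bus (none); mem=54
  op10 P0: store L1 := 34 → M/I/I on L1; bus BusRdX Flush; mem=36
  op11 P1: load  L0 → S/S/S on L0; bus BusRd; mem=54
  op12 P0: store L1 := 46 → M/I/I on L1; bus (none); mem=36
  op13 P2: store L0 := 71 → I/I/M on L0; bus BusUpgr; mem=54
  op14 P0: load  L0 → S/I/S on L0; bus BusRd Flush; mem=71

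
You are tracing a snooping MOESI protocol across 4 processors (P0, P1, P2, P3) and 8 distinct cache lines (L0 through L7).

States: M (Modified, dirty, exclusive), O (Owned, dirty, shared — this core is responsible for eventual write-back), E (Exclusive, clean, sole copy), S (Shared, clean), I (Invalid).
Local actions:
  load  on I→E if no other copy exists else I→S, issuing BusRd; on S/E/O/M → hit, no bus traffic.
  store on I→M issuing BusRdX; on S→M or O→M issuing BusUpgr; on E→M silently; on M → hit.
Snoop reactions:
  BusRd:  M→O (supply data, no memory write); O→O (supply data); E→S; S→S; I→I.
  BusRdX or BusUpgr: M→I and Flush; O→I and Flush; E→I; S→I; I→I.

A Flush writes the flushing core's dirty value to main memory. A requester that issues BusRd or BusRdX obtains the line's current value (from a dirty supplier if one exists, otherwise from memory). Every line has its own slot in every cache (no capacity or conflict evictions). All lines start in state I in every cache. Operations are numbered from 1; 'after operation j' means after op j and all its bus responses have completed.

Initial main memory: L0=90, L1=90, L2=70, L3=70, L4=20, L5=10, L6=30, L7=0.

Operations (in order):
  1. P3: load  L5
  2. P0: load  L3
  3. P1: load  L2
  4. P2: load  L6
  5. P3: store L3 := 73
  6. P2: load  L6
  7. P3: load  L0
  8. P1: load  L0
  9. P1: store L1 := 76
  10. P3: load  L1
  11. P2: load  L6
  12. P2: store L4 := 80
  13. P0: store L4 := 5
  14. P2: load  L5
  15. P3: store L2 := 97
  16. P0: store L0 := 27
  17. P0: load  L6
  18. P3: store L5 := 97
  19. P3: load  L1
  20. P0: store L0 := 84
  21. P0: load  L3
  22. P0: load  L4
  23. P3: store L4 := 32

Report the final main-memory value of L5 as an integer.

1. P3: load  L5  bus=[BusRd]  L5: P0=I P1=I P2=I P3=E  mem[L5]=10
2. P0: load  L3  bus=[BusRd]  L3: P0=E P1=I P2=I P3=I  mem[L3]=70
3. P1: load  L2  bus=[BusRd]  L2: P0=I P1=E P2=I P3=I  mem[L2]=70
4. P2: load  L6  bus=[BusRd]  L6: P0=I P1=I P2=E P3=I  mem[L6]=30
5. P3: store L3 := 73  bus=[BusRdX]  L3: P0=I P1=I P2=I P3=M  mem[L3]=70
6. P2: load  L6  bus=[-]  L6: P0=I P1=I P2=E P3=I  mem[L6]=30
7. P3: load  L0  bus=[BusRd]  L0: P0=I P1=I P2=I P3=E  mem[L0]=90
8. P1: load  L0  bus=[BusRd]  L0: P0=I P1=S P2=I P3=S  mem[L0]=90
9. P1: store L1 := 76  bus=[BusRdX]  L1: P0=I P1=M P2=I P3=I  mem[L1]=90
10. P3: load  L1  bus=[BusRd]  L1: P0=I P1=O P2=I P3=S  mem[L1]=90
11. P2: load  L6  bus=[-]  L6: P0=I P1=I P2=E P3=I  mem[L6]=30
12. P2: store L4 := 80  bus=[BusRdX]  L4: P0=I P1=I P2=M P3=I  mem[L4]=20
13. P0: store L4 := 5  bus=[BusRdX,Flush]  L4: P0=M P1=I P2=I P3=I  mem[L4]=80
14. P2: load  L5  bus=[BusRd]  L5: P0=I P1=I P2=S P3=S  mem[L5]=10
15. P3: store L2 := 97  bus=[BusRdX]  L2: P0=I P1=I P2=I P3=M  mem[L2]=70
16. P0: store L0 := 27  bus=[BusRdX]  L0: P0=M P1=I P2=I P3=I  mem[L0]=90
17. P0: load  L6  bus=[BusRd]  L6: P0=S P1=I P2=S P3=I  mem[L6]=30
18. P3: store L5 := 97  bus=[BusUpgr]  L5: P0=I P1=I P2=I P3=M  mem[L5]=10
19. P3: load  L1  bus=[-]  L1: P0=I P1=O P2=I P3=S  mem[L1]=90
20. P0: store L0 := 84  bus=[-]  L0: P0=M P1=I P2=I P3=I  mem[L0]=90
21. P0: load  L3  bus=[BusRd]  L3: P0=S P1=I P2=I P3=O  mem[L3]=70
22. P0: load  L4  bus=[-]  L4: P0=M P1=I P2=I P3=I  mem[L4]=80
23. P3: store L4 := 32  bus=[BusRdX,Flush]  L4: P0=I P1=I P2=I P3=M  mem[L4]=5

memory[L5] = 10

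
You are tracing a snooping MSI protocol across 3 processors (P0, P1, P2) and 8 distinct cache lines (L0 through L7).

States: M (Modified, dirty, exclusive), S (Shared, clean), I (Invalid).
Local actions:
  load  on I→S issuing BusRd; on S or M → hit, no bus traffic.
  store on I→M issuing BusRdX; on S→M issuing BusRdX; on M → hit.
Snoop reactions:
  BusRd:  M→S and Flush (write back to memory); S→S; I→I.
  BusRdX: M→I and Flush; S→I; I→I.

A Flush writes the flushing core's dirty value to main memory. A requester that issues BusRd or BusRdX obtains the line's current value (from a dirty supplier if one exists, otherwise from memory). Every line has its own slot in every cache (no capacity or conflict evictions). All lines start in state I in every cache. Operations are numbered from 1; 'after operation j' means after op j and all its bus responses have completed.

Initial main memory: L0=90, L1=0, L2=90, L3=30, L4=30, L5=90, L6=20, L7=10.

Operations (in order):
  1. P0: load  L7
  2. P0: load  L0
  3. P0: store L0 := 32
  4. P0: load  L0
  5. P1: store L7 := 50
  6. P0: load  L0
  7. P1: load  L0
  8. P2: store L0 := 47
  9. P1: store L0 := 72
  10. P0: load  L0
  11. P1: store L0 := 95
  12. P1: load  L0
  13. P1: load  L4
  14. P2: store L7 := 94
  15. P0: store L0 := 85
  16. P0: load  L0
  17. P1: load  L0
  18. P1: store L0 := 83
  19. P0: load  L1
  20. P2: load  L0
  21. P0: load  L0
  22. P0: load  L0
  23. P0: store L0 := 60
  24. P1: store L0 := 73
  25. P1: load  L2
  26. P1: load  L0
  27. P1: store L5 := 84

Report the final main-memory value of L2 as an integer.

1. P0: load  L7  bus=[BusRd]  L7: P0=S P1=I P2=I  mem[L7]=10
2. P0: load  L0  bus=[BusRd]  L0: P0=S P1=I P2=I  mem[L0]=90
3. P0: store L0 := 32  bus=[BusRdX]  L0: P0=M P1=I P2=I  mem[L0]=90
4. P0: load  L0  bus=[-]  L0: P0=M P1=I P2=I  mem[L0]=90
5. P1: store L7 := 50  bus=[BusRdX]  L7: P0=I P1=M P2=I  mem[L7]=10
6. P0: load  L0  bus=[-]  L0: P0=M P1=I P2=I  mem[L0]=90
7. P1: load  L0  bus=[BusRd,Flush]  L0: P0=S P1=S P2=I  mem[L0]=32
8. P2: store L0 := 47  bus=[BusRdX]  L0: P0=I P1=I P2=M  mem[L0]=32
9. P1: store L0 := 72  bus=[BusRdX,Flush]  L0: P0=I P1=M P2=I  mem[L0]=47
10. P0: load  L0  bus=[BusRd,Flush]  L0: P0=S P1=S P2=I  mem[L0]=72
11. P1: store L0 := 95  bus=[BusRdX]  L0: P0=I P1=M P2=I  mem[L0]=72
12. P1: load  L0  bus=[-]  L0: P0=I P1=M P2=I  mem[L0]=72
13. P1: load  L4  bus=[BusRd]  L4: P0=I P1=S P2=I  mem[L4]=30
14. P2: store L7 := 94  bus=[BusRdX,Flush]  L7: P0=I P1=I P2=M  mem[L7]=50
15. P0: store L0 := 85  bus=[BusRdX,Flush]  L0: P0=M P1=I P2=I  mem[L0]=95
16. P0: load  L0  bus=[-]  L0: P0=M P1=I P2=I  mem[L0]=95
17. P1: load  L0  bus=[BusRd,Flush]  L0: P0=S P1=S P2=I  mem[L0]=85
18. P1: store L0 := 83  bus=[BusRdX]  L0: P0=I P1=M P2=I  mem[L0]=85
19. P0: load  L1  bus=[BusRd]  L1: P0=S P1=I P2=I  mem[L1]=0
20. P2: load  L0  bus=[BusRd,Flush]  L0: P0=I P1=S P2=S  mem[L0]=83
21. P0: load  L0  bus=[BusRd]  L0: P0=S P1=S P2=S  mem[L0]=83
22. P0: load  L0  bus=[-]  L0: P0=S P1=S P2=S  mem[L0]=83
23. P0: store L0 := 60  bus=[BusRdX]  L0: P0=M P1=I P2=I  mem[L0]=83
24. P1: store L0 := 73  bus=[BusRdX,Flush]  L0: P0=I P1=M P2=I  mem[L0]=60
25. P1: load  L2  bus=[BusRd]  L2: P0=I P1=S P2=I  mem[L2]=90
26. P1: load  L0  bus=[-]  L0: P0=I P1=M P2=I  mem[L0]=60
27. P1: store L5 := 84  bus=[BusRdX]  L5: P0=I P1=M P2=I  mem[L5]=90

memory[L2] = 90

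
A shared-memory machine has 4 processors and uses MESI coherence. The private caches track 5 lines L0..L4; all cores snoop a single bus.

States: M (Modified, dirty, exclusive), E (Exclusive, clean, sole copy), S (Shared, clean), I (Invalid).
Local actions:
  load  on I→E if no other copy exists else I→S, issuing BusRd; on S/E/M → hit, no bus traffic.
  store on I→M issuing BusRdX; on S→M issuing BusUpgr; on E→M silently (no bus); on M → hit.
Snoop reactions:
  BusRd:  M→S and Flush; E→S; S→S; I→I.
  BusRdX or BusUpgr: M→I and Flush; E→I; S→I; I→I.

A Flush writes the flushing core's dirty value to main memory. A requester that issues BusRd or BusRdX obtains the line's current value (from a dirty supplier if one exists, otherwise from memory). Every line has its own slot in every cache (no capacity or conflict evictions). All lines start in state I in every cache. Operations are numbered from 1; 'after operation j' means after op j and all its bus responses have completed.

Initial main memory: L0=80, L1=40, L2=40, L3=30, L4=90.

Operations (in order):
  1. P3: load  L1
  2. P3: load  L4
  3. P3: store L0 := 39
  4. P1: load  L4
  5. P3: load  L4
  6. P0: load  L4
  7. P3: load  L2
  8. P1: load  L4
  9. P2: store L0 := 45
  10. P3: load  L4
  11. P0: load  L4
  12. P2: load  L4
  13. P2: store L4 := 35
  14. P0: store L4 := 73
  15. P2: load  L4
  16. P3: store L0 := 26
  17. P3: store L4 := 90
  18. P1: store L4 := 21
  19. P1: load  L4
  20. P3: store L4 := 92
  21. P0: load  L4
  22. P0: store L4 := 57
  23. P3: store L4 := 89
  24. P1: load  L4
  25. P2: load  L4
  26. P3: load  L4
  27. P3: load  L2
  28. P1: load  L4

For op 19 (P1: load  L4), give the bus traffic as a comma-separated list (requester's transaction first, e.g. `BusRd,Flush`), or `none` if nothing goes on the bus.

[1] P3: load  L1 | P0:I, P1:I, P2:I, P3:E(40) | bus: BusRd
[2] P3: load  L4 | P0:I, P1:I, P2:I, P3:E(90) | bus: BusRd
[3] P3: store L0 := 39 | P0:I, P1:I, P2:I, P3:M(39) | bus: BusRdX
[4] P1: load  L4 | P0:I, P1:S(90), P2:I, P3:S(90) | bus: BusRd
[5] P3: load  L4 | P0:I, P1:S(90), P2:I, P3:S(90) | bus: none
[6] P0: load  L4 | P0:S(90), P1:S(90), P2:I, P3:S(90) | bus: BusRd
[7] P3: load  L2 | P0:I, P1:I, P2:I, P3:E(40) | bus: BusRd
[8] P1: load  L4 | P0:S(90), P1:S(90), P2:I, P3:S(90) | bus: none
[9] P2: store L0 := 45 | P0:I, P1:I, P2:M(45), P3:I | bus: BusRdX,Flush
[10] P3: load  L4 | P0:S(90), P1:S(90), P2:I, P3:S(90) | bus: none
[11] P0: load  L4 | P0:S(90), P1:S(90), P2:I, P3:S(90) | bus: none
[12] P2: load  L4 | P0:S(90), P1:S(90), P2:S(90), P3:S(90) | bus: BusRd
[13] P2: store L4 := 35 | P0:I, P1:I, P2:M(35), P3:I | bus: BusUpgr
[14] P0: store L4 := 73 | P0:M(73), P1:I, P2:I, P3:I | bus: BusRdX,Flush
[15] P2: load  L4 | P0:S(73), P1:I, P2:S(73), P3:I | bus: BusRd,Flush
[16] P3: store L0 := 26 | P0:I, P1:I, P2:I, P3:M(26) | bus: BusRdX,Flush
[17] P3: store L4 := 90 | P0:I, P1:I, P2:I, P3:M(90) | bus: BusRdX
[18] P1: store L4 := 21 | P0:I, P1:M(21), P2:I, P3:I | bus: BusRdX,Flush
[19] P1: load  L4 | P0:I, P1:M(21), P2:I, P3:I | bus: none
[20] P3: store L4 := 92 | P0:I, P1:I, P2:I, P3:M(92) | bus: BusRdX,Flush
[21] P0: load  L4 | P0:S(92), P1:I, P2:I, P3:S(92) | bus: BusRd,Flush
[22] P0: store L4 := 57 | P0:M(57), P1:I, P2:I, P3:I | bus: BusUpgr
[23] P3: store L4 := 89 | P0:I, P1:I, P2:I, P3:M(89) | bus: BusRdX,Flush
[24] P1: load  L4 | P0:I, P1:S(89), P2:I, P3:S(89) | bus: BusRd,Flush
[25] P2: load  L4 | P0:I, P1:S(89), P2:S(89), P3:S(89) | bus: BusRd
[26] P3: load  L4 | P0:I, P1:S(89), P2:S(89), P3:S(89) | bus: none
[27] P3: load  L2 | P0:I, P1:I, P2:I, P3:E(40) | bus: none
[28] P1: load  L4 | P0:I, P1:S(89), P2:S(89), P3:S(89) | bus: none

bus = none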